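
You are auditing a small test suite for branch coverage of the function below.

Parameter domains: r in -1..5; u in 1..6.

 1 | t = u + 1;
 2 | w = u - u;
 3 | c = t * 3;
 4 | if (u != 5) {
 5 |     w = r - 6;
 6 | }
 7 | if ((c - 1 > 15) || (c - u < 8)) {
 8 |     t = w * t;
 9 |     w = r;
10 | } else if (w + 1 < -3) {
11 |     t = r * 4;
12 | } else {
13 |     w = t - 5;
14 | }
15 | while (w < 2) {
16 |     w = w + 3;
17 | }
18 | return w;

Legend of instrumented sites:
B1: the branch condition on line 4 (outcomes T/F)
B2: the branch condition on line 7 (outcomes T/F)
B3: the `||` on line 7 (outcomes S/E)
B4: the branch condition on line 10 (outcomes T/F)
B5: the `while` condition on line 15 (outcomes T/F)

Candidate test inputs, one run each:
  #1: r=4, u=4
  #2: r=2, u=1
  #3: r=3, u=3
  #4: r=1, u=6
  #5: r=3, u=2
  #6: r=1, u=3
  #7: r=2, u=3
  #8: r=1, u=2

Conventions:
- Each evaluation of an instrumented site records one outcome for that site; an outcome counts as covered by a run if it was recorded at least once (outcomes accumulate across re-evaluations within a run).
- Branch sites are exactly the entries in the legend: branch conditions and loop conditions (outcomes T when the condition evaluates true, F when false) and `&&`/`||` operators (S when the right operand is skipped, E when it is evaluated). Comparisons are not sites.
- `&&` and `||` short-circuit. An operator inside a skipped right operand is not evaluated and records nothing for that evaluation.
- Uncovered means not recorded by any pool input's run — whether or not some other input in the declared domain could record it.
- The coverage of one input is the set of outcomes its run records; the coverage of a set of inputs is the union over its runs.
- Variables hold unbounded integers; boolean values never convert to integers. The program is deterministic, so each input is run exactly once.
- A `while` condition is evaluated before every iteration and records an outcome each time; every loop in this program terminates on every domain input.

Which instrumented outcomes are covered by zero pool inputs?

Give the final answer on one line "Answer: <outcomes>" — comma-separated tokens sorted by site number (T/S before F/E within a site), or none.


#1 (r=4, u=4) -> covered: B1=T, B2=F, B3=E, B4=F, B5=T, B5=F
#2 (r=2, u=1) -> covered: B1=T, B2=T, B3=E, B5=F
#3 (r=3, u=3) -> covered: B1=T, B2=F, B3=E, B4=F, B5=T, B5=F
#4 (r=1, u=6) -> covered: B1=T, B2=T, B3=S, B5=T, B5=F
#5 (r=3, u=2) -> covered: B1=T, B2=T, B3=E, B5=F
#6 (r=1, u=3) -> covered: B1=T, B2=F, B3=E, B4=T, B5=T, B5=F
#7 (r=2, u=3) -> covered: B1=T, B2=F, B3=E, B4=F, B5=T, B5=F
#8 (r=1, u=2) -> covered: B1=T, B2=T, B3=E, B5=T, B5=F
union over the pool: B1=T, B2=T, B2=F, B3=S, B3=E, B4=T, B4=F, B5=T, B5=F
uncovered (1 of 10): B1=F
Answer: B1=F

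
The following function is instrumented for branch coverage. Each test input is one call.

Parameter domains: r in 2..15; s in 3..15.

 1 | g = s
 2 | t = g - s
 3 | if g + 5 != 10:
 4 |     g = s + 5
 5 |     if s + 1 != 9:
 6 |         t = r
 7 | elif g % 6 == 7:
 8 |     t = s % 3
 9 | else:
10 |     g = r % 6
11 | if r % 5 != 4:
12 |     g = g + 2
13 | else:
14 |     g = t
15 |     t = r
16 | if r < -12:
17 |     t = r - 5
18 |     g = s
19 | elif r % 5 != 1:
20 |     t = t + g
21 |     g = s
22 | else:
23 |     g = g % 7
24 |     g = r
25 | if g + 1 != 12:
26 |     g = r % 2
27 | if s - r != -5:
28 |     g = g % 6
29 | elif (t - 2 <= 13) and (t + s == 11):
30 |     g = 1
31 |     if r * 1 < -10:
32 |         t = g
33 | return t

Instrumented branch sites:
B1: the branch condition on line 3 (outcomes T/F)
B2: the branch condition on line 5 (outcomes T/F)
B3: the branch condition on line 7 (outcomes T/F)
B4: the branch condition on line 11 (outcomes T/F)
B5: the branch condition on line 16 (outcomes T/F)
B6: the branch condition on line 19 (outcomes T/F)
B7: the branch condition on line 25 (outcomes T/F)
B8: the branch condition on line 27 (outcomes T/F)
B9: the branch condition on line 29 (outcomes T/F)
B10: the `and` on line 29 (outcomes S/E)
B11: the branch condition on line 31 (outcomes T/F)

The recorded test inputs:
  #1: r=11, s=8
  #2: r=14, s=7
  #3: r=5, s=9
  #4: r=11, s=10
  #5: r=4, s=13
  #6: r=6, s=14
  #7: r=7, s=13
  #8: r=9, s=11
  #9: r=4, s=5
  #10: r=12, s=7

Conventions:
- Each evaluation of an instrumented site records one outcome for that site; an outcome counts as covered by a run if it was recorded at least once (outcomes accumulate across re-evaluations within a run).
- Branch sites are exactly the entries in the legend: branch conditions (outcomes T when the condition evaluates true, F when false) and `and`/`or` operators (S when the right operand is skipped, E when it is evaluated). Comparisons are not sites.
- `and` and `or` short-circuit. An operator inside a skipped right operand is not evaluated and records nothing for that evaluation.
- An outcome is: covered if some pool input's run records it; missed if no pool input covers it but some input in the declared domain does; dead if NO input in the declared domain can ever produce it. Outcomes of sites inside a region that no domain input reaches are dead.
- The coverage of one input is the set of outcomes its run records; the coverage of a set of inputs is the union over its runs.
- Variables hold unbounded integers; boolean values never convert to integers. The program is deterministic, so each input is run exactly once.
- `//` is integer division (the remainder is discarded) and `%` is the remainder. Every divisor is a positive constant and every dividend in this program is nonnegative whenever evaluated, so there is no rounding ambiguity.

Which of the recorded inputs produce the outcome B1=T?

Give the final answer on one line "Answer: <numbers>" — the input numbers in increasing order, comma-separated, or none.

input #1 (r=11, s=8): hits B1=T
input #2 (r=14, s=7): hits B1=T
input #3 (r=5, s=9): hits B1=T
input #4 (r=11, s=10): hits B1=T
input #5 (r=4, s=13): hits B1=T
input #6 (r=6, s=14): hits B1=T
input #7 (r=7, s=13): hits B1=T
input #8 (r=9, s=11): hits B1=T
input #9 (r=4, s=5): never hits B1=T
input #10 (r=12, s=7): hits B1=T

Answer: 1, 2, 3, 4, 5, 6, 7, 8, 10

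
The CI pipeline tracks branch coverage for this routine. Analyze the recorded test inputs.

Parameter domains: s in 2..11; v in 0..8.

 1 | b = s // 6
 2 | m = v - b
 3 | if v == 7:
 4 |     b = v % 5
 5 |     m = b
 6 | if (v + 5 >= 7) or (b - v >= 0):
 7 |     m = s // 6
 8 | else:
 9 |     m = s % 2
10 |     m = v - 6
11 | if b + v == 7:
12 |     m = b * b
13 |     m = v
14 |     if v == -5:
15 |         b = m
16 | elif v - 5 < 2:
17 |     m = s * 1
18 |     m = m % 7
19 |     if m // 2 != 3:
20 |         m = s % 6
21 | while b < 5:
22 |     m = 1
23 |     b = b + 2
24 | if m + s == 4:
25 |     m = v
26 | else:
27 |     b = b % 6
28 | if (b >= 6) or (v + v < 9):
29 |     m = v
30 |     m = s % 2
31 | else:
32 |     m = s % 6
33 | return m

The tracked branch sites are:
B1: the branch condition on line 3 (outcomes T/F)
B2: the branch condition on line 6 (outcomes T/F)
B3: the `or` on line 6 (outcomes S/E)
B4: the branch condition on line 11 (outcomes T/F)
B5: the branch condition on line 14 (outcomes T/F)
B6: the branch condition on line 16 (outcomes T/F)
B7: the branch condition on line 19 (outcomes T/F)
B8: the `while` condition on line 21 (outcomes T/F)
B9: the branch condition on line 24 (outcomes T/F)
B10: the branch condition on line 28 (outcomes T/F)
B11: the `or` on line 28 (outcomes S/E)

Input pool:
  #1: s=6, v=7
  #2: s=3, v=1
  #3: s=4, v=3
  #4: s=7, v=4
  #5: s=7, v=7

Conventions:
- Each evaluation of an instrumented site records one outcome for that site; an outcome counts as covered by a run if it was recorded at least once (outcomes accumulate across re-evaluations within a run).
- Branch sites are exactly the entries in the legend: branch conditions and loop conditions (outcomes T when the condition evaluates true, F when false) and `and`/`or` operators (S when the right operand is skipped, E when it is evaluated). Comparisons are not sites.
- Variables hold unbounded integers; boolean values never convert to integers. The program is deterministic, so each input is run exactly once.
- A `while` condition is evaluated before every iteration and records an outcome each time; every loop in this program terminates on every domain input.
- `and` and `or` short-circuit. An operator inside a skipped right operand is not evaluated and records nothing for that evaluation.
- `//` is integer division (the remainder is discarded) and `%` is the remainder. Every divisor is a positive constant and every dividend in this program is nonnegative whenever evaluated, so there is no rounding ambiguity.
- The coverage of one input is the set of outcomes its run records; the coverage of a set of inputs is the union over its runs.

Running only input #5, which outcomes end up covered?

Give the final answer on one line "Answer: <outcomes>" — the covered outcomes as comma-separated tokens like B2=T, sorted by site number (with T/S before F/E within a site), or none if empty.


Event log for input #5 (s=7, v=7):
  B1->T, B3->S, B2->T, B4->F, B6->F, B8->T, B8->T, B8->F, B9->F, B11->E
  B10->F
collecting distinct outcomes: B1=T, B2=T, B3=S, B4=F, B6=F, B8=T, B8=F, B9=F, B10=F, B11=E
Answer: B1=T, B2=T, B3=S, B4=F, B6=F, B8=T, B8=F, B9=F, B10=F, B11=E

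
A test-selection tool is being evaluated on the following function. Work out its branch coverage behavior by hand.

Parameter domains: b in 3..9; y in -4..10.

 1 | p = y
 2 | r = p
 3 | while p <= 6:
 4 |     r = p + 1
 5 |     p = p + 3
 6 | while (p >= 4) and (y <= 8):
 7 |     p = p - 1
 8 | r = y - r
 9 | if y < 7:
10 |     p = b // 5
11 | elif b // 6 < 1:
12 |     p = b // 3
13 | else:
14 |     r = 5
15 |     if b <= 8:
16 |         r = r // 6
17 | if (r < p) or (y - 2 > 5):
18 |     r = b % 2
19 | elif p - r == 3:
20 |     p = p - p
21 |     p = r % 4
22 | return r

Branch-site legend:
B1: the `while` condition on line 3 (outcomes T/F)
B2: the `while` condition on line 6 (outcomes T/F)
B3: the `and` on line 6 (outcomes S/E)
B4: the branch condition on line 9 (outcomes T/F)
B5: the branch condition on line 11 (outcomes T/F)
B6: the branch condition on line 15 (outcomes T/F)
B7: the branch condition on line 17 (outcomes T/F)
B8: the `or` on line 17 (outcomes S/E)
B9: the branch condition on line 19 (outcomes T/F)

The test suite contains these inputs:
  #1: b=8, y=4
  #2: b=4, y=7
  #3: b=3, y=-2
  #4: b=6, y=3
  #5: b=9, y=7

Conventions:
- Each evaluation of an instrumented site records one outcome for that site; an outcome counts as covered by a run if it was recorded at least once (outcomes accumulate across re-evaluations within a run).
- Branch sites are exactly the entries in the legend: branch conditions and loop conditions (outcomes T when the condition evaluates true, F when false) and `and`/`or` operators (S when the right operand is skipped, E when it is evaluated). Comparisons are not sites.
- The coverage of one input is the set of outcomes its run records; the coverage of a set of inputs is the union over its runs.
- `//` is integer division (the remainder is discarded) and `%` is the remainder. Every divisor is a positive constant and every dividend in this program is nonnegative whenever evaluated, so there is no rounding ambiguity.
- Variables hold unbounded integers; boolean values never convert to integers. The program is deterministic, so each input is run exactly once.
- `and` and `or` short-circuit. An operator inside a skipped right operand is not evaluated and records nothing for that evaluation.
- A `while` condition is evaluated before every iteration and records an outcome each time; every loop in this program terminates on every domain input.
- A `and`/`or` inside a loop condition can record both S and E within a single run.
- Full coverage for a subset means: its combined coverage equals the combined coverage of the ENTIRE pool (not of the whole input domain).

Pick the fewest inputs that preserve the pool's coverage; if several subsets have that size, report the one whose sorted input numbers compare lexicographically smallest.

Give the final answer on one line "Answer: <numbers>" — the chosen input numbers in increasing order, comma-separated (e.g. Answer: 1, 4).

input #1, b=8, y=4: outcomes B1=T, B1=F, B2=T, B2=F, B3=S, B3=E, B4=T, B7=T, B8=S
input #2, b=4, y=7: outcomes B1=F, B2=T, B2=F, B3=S, B3=E, B4=F, B5=T, B7=T, B8=S
input #3, b=3, y=-2: outcomes B1=T, B1=F, B2=T, B2=F, B3=S, B3=E, B4=T, B7=T, B8=S
input #4, b=6, y=3: outcomes B1=T, B1=F, B2=T, B2=F, B3=S, B3=E, B4=T, B7=T, B8=S
input #5, b=9, y=7: outcomes B1=F, B2=T, B2=F, B3=S, B3=E, B4=F, B5=F, B6=F, B7=F, B8=E, B9=F
together the pool reaches 16 outcomes: B1=T, B1=F, B2=T, B2=F, B3=S, B3=E, B4=T, B4=F, B5=T, B5=F, B6=F, B7=T, B7=F, B8=S, B8=E, B9=F
every size-1 subset falls short of the 16 outcomes (best: 11/16)
every size-2 subset falls short of the 16 outcomes (best: 15/16)
at size 3, {1, 2, 5} reaches all 16 outcomes; every lexicographically earlier size-3 subset fails

Answer: 1, 2, 5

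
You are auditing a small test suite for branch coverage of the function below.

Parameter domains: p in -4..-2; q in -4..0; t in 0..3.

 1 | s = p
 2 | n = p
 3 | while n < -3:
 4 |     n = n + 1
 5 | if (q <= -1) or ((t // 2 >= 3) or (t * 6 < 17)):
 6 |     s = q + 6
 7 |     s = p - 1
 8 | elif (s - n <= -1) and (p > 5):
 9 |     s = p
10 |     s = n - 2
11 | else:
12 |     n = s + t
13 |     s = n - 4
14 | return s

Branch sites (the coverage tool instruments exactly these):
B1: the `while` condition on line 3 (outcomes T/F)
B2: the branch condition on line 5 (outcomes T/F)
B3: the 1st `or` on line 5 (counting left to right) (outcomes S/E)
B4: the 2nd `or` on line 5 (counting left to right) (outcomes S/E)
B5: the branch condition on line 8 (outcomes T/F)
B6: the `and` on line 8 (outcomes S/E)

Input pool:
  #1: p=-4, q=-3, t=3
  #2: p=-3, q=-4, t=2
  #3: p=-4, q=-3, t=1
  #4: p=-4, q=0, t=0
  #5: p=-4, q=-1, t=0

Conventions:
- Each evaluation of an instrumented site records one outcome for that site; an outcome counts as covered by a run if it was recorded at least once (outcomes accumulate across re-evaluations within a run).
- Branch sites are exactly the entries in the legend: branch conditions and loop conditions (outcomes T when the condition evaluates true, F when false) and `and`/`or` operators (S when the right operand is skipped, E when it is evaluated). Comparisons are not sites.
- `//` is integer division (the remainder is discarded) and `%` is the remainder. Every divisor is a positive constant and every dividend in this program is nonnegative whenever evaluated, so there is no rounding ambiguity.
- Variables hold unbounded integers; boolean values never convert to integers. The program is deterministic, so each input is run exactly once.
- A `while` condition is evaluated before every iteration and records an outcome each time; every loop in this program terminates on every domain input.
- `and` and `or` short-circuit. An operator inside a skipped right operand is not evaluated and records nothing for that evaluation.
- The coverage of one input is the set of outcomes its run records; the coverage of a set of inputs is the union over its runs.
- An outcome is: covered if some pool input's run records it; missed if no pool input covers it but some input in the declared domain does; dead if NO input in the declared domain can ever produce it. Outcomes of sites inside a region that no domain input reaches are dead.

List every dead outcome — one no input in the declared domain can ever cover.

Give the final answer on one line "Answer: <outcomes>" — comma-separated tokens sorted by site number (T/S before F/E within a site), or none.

checking every outcome against all 60 domain inputs:
  B4=S: unreachable across the whole domain -> dead
  B5=T: unreachable across the whole domain -> dead
  reachable outcomes have witnesses, e.g. B1=T (e.g. p=-4, q=-4, t=0), B1=F (e.g. p=-4, q=-4, t=0), B2=T (e.g. p=-4, q=-4, t=0), B2=F (e.g. p=-4, q=0, t=3)

Answer: B4=S, B5=T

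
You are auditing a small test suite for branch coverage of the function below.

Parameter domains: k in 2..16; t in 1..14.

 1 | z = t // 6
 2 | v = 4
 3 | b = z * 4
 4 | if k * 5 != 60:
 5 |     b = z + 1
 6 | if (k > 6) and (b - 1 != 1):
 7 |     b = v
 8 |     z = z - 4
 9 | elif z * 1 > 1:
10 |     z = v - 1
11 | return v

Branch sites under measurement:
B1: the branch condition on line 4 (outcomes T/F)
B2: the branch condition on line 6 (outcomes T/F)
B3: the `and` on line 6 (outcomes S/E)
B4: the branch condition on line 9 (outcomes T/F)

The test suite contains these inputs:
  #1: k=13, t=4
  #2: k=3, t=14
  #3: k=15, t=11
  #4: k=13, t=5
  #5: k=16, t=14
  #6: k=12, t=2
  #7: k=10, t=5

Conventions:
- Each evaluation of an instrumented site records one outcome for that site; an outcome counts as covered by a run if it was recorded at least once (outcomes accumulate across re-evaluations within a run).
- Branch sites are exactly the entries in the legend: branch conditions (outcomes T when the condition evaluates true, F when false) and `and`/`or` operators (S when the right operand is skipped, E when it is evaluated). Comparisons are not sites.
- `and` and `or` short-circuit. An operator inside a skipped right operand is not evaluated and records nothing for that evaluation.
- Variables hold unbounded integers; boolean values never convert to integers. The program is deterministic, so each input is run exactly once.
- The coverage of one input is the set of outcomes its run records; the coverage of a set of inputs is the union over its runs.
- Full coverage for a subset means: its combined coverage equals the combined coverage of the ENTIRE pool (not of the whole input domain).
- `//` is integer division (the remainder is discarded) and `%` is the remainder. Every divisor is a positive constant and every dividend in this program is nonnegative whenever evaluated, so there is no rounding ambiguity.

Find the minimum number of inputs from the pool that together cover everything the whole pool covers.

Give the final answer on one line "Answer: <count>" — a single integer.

run #1 (k=13, t=4) runs B1->T, B3->E, B2->T; records B1=T, B2=T, B3=E
run #2 (k=3, t=14) runs B1->T, B3->S, B2->F, B4->T; records B1=T, B2=F, B3=S, B4=T
run #3 (k=15, t=11) runs B1->T, B3->E, B2->F, B4->F; records B1=T, B2=F, B3=E, B4=F
run #4 (k=13, t=5) runs B1->T, B3->E, B2->T; records B1=T, B2=T, B3=E
run #5 (k=16, t=14) runs B1->T, B3->E, B2->T; records B1=T, B2=T, B3=E
run #6 (k=12, t=2) runs B1->F, B3->E, B2->T; records B1=F, B2=T, B3=E
run #7 (k=10, t=5) runs B1->T, B3->E, B2->T; records B1=T, B2=T, B3=E
pool-wide coverage (8 outcomes): B1=T, B1=F, B2=T, B2=F, B3=S, B3=E, B4=T, B4=F
no size-1 subset reaches all 8 outcomes (best union: 4/8)
no size-2 subset reaches all 8 outcomes (best union: 7/8)
size 3: inputs {2, 3, 6} cover all 8 outcomes, and no lexicographically smaller subset of this size does

Answer: 3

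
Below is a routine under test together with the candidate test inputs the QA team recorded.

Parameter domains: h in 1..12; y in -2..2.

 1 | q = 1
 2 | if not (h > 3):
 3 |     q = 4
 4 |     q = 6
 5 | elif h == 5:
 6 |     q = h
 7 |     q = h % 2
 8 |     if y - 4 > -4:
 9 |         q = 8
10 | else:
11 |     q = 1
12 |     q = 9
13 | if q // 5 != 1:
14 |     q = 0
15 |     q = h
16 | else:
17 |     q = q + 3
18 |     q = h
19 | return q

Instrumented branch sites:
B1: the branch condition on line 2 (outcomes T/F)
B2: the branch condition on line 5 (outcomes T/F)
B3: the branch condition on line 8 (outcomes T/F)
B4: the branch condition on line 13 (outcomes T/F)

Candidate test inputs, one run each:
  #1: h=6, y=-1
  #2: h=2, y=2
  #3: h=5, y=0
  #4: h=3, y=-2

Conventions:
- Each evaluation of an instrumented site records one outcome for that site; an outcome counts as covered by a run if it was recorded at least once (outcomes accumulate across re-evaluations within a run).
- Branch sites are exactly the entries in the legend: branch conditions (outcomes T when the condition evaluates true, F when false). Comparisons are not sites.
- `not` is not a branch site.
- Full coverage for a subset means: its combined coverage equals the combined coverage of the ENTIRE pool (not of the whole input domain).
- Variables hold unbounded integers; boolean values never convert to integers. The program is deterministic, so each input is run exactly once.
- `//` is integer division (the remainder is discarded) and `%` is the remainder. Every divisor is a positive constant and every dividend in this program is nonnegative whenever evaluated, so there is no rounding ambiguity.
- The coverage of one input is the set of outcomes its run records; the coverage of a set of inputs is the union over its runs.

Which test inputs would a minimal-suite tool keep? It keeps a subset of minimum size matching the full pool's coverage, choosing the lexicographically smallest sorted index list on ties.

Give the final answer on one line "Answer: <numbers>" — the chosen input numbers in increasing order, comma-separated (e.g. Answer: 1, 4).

#1 (h=6, y=-1) -> B1->F, B2->F, B4->F; covered: B1=F, B2=F, B4=F
#2 (h=2, y=2) -> B1->T, B4->F; covered: B1=T, B4=F
#3 (h=5, y=0) -> B1->F, B2->T, B3->F, B4->T; covered: B1=F, B2=T, B3=F, B4=T
#4 (h=3, y=-2) -> B1->T, B4->F; covered: B1=T, B4=F
the full pool covers 7 outcomes: B1=T, B1=F, B2=T, B2=F, B3=F, B4=T, B4=F
size 1 is not enough: best union over all size-1 subsets is 4/7
size 2 is not enough: best union over all size-2 subsets is 6/7
size 3: inputs {1, 2, 3} cover all 7 outcomes, and no lexicographically smaller subset of this size does

Answer: 1, 2, 3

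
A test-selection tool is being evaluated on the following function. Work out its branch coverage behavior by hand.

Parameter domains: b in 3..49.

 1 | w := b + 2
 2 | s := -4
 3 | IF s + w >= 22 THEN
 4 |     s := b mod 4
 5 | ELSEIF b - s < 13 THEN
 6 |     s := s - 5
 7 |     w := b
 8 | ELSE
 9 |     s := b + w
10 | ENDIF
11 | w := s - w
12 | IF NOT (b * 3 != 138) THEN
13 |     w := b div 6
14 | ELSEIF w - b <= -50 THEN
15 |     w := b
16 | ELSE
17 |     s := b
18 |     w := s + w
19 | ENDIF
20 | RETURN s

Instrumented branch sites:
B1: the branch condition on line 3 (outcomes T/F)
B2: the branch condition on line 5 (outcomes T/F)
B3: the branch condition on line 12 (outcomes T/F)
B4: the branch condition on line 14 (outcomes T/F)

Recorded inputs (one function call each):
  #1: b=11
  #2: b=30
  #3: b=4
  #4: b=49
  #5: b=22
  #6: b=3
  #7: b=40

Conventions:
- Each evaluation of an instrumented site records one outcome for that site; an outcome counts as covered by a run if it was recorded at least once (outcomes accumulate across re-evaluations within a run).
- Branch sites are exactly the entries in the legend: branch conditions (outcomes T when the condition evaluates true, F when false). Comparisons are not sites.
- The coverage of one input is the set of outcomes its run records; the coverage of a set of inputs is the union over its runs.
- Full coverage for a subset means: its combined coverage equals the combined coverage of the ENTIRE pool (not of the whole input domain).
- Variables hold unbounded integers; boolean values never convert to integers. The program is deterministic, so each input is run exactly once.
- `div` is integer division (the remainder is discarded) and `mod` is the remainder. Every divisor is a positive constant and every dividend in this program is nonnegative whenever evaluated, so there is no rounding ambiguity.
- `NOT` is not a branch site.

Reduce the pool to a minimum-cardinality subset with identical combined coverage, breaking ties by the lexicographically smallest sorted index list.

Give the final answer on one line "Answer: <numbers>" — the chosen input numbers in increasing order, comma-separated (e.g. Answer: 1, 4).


test 1 (b=11) fires B1->F, B2->F, B3->F, B4->F; hits B1=F, B2=F, B3=F, B4=F
test 2 (b=30) fires B1->T, B3->F, B4->T; hits B1=T, B3=F, B4=T
test 3 (b=4) fires B1->F, B2->T, B3->F, B4->F; hits B1=F, B2=T, B3=F, B4=F
test 4 (b=49) fires B1->T, B3->F, B4->T; hits B1=T, B3=F, B4=T
test 5 (b=22) fires B1->F, B2->F, B3->F, B4->F; hits B1=F, B2=F, B3=F, B4=F
test 6 (b=3) fires B1->F, B2->T, B3->F, B4->F; hits B1=F, B2=T, B3=F, B4=F
test 7 (b=40) fires B1->T, B3->F, B4->T; hits B1=T, B3=F, B4=T
the full pool covers 7 outcomes: B1=T, B1=F, B2=T, B2=F, B3=F, B4=T, B4=F
size 1 is not enough: best union over all size-1 subsets is 4/7
size 2 is not enough: best union over all size-2 subsets is 6/7
at size 3, {1, 2, 3} reaches all 7 outcomes; every lexicographically earlier size-3 subset fails
Answer: 1, 2, 3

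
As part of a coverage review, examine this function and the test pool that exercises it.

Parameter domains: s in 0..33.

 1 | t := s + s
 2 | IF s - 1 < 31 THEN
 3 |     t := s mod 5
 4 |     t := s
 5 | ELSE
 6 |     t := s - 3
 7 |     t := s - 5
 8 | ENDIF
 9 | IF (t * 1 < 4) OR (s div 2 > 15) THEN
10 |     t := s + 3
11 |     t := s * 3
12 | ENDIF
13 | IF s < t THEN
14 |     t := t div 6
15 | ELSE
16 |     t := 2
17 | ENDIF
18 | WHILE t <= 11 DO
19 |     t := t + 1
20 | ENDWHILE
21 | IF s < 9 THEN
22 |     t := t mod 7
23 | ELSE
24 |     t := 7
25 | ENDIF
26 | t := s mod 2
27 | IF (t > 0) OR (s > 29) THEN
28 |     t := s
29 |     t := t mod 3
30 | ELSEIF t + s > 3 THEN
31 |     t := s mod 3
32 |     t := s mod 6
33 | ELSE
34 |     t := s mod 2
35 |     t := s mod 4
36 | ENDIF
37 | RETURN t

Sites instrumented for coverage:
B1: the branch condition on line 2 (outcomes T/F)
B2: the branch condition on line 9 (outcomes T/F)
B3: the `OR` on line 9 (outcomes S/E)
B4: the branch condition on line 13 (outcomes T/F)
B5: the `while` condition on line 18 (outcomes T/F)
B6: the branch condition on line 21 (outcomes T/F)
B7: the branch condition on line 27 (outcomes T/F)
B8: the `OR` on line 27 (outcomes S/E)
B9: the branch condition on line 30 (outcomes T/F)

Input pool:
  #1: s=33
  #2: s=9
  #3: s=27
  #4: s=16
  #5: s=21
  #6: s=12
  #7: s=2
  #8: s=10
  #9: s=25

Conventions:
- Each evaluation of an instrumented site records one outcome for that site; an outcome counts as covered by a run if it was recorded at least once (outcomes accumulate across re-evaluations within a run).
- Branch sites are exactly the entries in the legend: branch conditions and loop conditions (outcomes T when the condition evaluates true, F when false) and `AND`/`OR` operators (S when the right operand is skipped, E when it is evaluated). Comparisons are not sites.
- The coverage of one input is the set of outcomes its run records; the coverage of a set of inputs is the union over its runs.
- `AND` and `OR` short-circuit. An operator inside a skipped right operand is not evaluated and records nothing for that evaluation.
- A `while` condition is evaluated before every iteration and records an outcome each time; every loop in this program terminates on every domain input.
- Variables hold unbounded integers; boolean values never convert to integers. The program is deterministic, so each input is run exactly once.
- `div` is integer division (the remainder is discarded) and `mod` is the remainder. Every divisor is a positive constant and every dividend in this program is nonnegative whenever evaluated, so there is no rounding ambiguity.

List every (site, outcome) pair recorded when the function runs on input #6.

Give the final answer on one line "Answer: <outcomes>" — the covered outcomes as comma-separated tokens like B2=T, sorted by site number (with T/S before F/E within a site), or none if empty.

Simulating input #6 (s=12) step by step:
  B1->T, B3->E, B2->F, B4->F, B5->T, B5->T, B5->T, B5->T, B5->T, B5->T
  B5->T, B5->T, B5->T, B5->T, B5->F, B6->F, B8->E, B7->F, B9->T
distinct outcomes covered: B1=T, B2=F, B3=E, B4=F, B5=T, B5=F, B6=F, B7=F, B8=E, B9=T

Answer: B1=T, B2=F, B3=E, B4=F, B5=T, B5=F, B6=F, B7=F, B8=E, B9=T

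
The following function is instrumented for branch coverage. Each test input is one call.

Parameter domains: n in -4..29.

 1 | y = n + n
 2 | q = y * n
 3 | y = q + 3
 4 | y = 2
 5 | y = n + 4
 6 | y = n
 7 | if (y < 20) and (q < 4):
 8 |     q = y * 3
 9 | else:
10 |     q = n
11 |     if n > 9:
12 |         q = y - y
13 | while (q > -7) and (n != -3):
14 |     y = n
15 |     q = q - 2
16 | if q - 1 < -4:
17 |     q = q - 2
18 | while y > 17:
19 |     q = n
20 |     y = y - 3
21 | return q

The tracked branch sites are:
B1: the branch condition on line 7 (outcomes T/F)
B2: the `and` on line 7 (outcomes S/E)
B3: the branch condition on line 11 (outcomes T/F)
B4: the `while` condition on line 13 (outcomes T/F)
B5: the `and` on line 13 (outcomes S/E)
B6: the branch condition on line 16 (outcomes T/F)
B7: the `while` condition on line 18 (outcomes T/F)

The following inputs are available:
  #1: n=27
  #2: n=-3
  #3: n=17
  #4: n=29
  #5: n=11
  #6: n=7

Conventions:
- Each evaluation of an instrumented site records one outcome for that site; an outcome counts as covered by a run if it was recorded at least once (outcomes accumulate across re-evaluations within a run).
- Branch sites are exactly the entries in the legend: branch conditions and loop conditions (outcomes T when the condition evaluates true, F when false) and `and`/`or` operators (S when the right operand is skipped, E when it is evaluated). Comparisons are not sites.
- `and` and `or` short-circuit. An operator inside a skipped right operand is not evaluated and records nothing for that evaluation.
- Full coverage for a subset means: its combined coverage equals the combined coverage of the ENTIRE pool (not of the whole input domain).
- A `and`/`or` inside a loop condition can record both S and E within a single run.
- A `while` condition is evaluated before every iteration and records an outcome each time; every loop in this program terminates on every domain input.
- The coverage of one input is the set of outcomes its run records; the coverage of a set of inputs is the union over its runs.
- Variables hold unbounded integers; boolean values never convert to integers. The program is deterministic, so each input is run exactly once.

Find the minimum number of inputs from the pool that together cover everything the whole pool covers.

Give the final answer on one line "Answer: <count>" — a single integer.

input #1 (n=27): covers B1=F, B2=S, B3=T, B4=T, B4=F, B5=S, B5=E, B6=T, B7=T, B7=F
input #2 (n=-3): covers B1=F, B2=E, B3=F, B4=F, B5=E, B6=F, B7=F
input #3 (n=17): covers B1=F, B2=E, B3=T, B4=T, B4=F, B5=S, B5=E, B6=T, B7=F
input #4 (n=29): covers B1=F, B2=S, B3=T, B4=T, B4=F, B5=S, B5=E, B6=T, B7=T, B7=F
input #5 (n=11): covers B1=F, B2=E, B3=T, B4=T, B4=F, B5=S, B5=E, B6=T, B7=F
input #6 (n=7): covers B1=F, B2=E, B3=F, B4=T, B4=F, B5=S, B5=E, B6=T, B7=F
the full pool covers 13 outcomes: B1=F, B2=S, B2=E, B3=T, B3=F, B4=T, B4=F, B5=S, B5=E, B6=T, B6=F, B7=T, B7=F
size 1 is not enough: best union over all size-1 subsets is 10/13
inputs {1, 2} (size 2) cover everything; no size-2 subset with a lexicographically smaller index list covers all 13

Answer: 2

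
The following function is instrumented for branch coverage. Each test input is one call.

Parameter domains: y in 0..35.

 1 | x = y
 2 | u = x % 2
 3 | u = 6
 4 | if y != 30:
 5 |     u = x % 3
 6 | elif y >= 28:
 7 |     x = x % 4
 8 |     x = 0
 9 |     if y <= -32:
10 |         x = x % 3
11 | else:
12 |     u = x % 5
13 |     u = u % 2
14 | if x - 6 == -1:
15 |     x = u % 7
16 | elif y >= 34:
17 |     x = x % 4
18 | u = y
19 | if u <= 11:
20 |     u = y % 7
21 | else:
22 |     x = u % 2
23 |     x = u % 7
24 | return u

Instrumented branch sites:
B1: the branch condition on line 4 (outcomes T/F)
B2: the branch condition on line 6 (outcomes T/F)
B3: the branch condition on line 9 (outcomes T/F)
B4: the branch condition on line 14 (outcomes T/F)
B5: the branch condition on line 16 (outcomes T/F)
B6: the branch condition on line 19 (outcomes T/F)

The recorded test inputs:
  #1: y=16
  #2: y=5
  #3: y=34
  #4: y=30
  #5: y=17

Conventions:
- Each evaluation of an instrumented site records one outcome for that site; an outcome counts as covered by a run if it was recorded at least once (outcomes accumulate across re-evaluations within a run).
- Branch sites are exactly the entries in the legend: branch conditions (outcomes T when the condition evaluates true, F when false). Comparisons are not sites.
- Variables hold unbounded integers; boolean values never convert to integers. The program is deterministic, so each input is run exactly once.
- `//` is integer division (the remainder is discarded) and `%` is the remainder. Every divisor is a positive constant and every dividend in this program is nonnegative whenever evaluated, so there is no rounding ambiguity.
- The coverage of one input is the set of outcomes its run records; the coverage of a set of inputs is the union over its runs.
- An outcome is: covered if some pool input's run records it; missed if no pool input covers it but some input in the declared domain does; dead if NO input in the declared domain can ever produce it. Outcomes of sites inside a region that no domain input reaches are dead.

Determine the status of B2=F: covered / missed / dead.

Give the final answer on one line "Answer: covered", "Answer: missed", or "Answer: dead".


no pool input records B2=F
checking all 36 inputs in the declared domain: B2=F is never recorded -> dead
Answer: dead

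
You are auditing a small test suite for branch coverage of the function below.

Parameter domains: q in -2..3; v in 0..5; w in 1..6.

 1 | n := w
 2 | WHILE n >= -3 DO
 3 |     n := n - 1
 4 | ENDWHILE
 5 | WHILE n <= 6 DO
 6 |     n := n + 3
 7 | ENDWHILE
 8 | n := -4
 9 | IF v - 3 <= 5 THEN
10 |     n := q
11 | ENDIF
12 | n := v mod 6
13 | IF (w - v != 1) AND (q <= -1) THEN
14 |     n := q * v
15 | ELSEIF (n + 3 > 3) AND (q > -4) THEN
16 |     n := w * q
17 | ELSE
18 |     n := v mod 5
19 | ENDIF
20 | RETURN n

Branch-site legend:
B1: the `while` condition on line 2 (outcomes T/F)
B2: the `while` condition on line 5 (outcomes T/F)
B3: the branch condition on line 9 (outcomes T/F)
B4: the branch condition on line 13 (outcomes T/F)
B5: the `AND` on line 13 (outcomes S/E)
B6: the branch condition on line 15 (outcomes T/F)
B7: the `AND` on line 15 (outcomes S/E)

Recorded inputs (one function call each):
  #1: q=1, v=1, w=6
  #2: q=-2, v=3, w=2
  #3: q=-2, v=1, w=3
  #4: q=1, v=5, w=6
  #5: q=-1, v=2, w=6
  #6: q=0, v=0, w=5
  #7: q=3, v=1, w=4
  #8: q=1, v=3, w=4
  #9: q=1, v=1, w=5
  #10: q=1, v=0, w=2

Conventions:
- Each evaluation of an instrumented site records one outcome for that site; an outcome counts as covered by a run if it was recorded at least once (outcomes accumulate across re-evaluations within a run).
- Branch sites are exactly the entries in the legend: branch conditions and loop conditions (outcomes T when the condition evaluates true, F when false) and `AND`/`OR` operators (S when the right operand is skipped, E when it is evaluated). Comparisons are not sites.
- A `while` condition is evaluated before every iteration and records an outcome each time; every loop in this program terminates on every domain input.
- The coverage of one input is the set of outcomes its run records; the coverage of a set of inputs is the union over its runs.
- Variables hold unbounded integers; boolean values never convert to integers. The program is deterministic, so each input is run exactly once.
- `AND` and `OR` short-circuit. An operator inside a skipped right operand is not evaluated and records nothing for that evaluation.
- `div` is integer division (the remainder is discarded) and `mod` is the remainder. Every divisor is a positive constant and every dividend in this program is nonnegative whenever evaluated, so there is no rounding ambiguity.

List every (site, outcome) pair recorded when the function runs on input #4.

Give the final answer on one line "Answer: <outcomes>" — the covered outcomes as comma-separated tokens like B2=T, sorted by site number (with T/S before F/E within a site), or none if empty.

Tracing the run of input #4 (q=1, v=5, w=6):
  B1->T, B1->T, B1->T, B1->T, B1->T, B1->T, B1->T, B1->T, B1->T, B1->T
  B1->F, B2->T, B2->T, B2->T, B2->T, B2->F, B3->T, B5->S, B4->F, B7->E
  B6->T
as a set, this run covers: B1=T, B1=F, B2=T, B2=F, B3=T, B4=F, B5=S, B6=T, B7=E

Answer: B1=T, B1=F, B2=T, B2=F, B3=T, B4=F, B5=S, B6=T, B7=E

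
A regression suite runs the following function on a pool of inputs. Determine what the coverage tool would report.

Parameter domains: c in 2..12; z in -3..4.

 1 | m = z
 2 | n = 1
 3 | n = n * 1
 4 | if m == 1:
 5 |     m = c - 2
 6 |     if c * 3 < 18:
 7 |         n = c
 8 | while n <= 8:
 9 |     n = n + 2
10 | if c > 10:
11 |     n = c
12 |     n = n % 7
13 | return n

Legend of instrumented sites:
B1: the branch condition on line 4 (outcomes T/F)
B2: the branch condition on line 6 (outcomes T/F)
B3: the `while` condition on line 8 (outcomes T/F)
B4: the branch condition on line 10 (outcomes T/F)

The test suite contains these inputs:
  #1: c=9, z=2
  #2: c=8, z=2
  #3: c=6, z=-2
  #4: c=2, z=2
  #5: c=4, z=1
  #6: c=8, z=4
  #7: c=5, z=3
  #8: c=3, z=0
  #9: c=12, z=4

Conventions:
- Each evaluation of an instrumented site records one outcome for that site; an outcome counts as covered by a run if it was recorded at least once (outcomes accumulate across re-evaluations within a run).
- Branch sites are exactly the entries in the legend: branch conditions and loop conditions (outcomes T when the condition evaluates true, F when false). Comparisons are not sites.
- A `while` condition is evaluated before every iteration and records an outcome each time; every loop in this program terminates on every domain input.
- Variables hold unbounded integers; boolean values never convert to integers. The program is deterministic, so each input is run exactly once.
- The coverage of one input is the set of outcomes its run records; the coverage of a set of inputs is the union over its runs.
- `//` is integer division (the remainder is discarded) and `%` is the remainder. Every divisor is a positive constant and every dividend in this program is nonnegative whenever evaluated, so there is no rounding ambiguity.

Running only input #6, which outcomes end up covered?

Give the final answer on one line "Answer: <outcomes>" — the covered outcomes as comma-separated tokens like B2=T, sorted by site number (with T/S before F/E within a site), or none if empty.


Running input #6 (c=8, z=4), event by event:
  B1->F, B3->T, B3->T, B3->T, B3->T, B3->F, B4->F
distinct outcomes covered: B1=F, B3=T, B3=F, B4=F
Answer: B1=F, B3=T, B3=F, B4=F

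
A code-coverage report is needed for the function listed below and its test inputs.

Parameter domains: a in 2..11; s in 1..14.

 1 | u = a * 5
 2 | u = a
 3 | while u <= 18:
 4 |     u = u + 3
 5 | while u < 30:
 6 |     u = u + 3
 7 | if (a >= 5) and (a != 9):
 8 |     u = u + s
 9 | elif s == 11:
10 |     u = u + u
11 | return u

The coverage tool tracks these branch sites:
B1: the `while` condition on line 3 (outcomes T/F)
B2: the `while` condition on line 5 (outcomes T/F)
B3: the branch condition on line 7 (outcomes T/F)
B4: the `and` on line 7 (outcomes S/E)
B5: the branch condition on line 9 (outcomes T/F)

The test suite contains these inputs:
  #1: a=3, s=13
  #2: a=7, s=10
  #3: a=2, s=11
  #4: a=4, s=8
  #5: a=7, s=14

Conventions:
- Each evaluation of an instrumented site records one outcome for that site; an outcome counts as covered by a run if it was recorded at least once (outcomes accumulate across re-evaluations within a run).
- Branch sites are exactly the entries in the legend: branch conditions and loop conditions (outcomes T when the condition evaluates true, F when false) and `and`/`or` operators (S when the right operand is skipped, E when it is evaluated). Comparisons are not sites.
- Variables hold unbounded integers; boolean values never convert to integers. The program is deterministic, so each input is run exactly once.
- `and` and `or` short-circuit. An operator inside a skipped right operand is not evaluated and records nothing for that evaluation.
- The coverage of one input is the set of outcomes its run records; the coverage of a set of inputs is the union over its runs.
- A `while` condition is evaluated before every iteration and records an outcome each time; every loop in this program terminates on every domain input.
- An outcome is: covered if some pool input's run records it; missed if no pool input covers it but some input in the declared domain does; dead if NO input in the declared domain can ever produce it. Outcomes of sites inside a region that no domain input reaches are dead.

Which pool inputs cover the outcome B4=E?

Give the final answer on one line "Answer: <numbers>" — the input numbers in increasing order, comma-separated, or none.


input #1 (a=3, s=13): does not produce B4=E
input #2 (a=7, s=10): produces B4=E
input #3 (a=2, s=11): does not produce B4=E
input #4 (a=4, s=8): does not produce B4=E
input #5 (a=7, s=14): produces B4=E
Answer: 2, 5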